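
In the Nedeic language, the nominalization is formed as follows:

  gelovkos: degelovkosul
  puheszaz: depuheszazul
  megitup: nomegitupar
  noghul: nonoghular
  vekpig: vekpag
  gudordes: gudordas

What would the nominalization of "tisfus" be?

"tisfus" has last vowel 'u'. The stems whose last vowel is 'u' (megitup → nomegitupar, noghul → nonoghular) add no- … -ar around the stem.
The other patterns: stems whose last vowel is 'a' or 'o' add de- … -ul around the stem; stems whose last vowel is 'e' or 'i' change the last vowel to 'a'.
So tisfus → notisfusar.

notisfusar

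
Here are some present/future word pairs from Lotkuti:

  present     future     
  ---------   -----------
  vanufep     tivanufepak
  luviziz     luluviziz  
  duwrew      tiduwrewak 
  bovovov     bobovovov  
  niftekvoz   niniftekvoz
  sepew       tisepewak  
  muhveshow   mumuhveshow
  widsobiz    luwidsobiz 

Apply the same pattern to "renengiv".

lurenengiv

"renengiv" has last vowel 'i'. The stems whose last vowel is 'i' (widsobiz → luwidsobiz, luviziz → luluviziz) add the prefix lu-.
So renengiv → lurenengiv.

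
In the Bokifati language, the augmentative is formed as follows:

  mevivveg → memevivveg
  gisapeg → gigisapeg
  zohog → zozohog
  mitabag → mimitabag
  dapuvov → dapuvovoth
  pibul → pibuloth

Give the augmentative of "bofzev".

zohog and dapuvov both have last vowel 'o' yet inflect differently (zozohog, dapuvovoth), so the last vowel is not what conditions the rule; the final letter is.
"bofzev" ends in -v. The one such stem in the data (dapuvov → dapuvovoth) adds -oth, so the same rule applies.
So bofzev → bofzevoth.

bofzevoth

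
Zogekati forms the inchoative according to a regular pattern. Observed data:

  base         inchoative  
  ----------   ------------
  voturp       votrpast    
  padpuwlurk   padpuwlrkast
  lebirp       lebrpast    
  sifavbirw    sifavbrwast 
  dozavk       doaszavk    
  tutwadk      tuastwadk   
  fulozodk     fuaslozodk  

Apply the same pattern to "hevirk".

hevrkast

padpuwlurk and tutwadk both end in -k yet inflect differently (padpuwlrkast, tuastwadk), so the final letter is not what conditions the rule; the second-to-last letter is.
"hevirk" has second-to-last letter 'r'. The stems whose second-to-last letter is 'r' (voturp → votrpast, padpuwlurk → padpuwlrkast, sifavbirw → sifavbrwast) delete the last vowel and add -ast.
The other pattern: stems whose second-to-last letter is 'd' or 'v' insert -as- after the first vowel.
So hevirk → hevrkast.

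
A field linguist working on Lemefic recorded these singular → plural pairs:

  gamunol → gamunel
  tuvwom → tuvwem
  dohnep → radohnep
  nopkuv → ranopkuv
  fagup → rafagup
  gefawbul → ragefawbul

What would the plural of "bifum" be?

gamunol and gefawbul both end in -l yet inflect differently (gamunel, ragefawbul), so the final letter is not what conditions the rule; the last vowel is.
"bifum" has last vowel 'u'. The stems whose last vowel is 'u' (nopkuv → ranopkuv, fagup → rafagup, gefawbul → ragefawbul) add the prefix ra-.
So bifum → rabifum.

rabifum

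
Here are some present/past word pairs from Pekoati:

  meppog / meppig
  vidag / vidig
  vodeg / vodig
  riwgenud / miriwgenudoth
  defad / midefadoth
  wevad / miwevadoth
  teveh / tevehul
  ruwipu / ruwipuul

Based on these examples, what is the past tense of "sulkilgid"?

vidag and defad both have last vowel 'a' yet inflect differently (vidig, midefadoth), so the last vowel is not what conditions the rule; the final letter is.
"sulkilgid" ends in -d. The stems ending in -d (riwgenud → miriwgenudoth, defad → midefadoth, wevad → miwevadoth) add mi- … -oth around the stem.
So sulkilgid → misulkilgidoth.

misulkilgidoth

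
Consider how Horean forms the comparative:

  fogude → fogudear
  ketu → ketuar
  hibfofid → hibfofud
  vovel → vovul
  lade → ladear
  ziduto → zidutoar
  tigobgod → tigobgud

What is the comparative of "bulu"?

vovel and lade both have last vowel 'e' yet inflect differently (vovul, ladear), so the last vowel is not what conditions the rule; whether the stem ends in a vowel or a consonant is.
"bulu" ends in a vowel. The stems ending in a vowel (lade → ladear, ziduto → zidutoar, ketu → ketuar) add -ar.
The other pattern: stems ending in a consonant change the last vowel to 'u'.
So bulu → buluar.

buluar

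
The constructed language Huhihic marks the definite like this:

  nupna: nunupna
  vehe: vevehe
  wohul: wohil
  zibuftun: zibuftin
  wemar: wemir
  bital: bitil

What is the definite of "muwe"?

mumuwe

nupna and wemar both have last vowel 'a' yet inflect differently (nunupna, wemir), so the last vowel is not what conditions the rule; whether the stem ends in a vowel or a consonant is.
"muwe" ends in a vowel. The stems ending in a vowel (nupna → nunupna, vehe → vevehe) repeat the first consonant+vowel as a prefix.
So muwe → mumuwe.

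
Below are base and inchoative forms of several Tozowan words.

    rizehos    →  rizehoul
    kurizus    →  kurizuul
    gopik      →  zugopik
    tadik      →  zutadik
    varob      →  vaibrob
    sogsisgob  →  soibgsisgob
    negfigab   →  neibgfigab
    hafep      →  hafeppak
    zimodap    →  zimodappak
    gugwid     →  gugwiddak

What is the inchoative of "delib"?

deiblib

rizehos and varob both have last vowel 'o' yet inflect differently (rizehoul, vaibrob), so the last vowel is not what conditions the rule; the final letter is.
"delib" ends in -b. The stems ending in -b (varob → vaibrob, sogsisgob → soibgsisgob, negfigab → neibgfigab) insert -ib- after the first vowel.
The other patterns: stems ending in -s drop the final letter and add -ul; stems ending in -k add the prefix zu-; stems ending in -d or -p double the final consonant and add -ak.
So delib → deiblib.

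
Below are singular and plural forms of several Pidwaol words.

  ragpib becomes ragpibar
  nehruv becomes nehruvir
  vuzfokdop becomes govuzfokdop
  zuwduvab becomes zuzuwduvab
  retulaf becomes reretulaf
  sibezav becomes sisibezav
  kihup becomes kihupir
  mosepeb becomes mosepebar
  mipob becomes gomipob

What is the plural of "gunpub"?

gunpubir

nehruv and sibezav both end in -v yet inflect differently (nehruvir, sisibezav), so the final letter is not what conditions the rule; the last vowel is.
"gunpub" has last vowel 'u'. The stems whose last vowel is 'u' (nehruv → nehruvir, kihup → kihupir) add -ir.
So gunpub → gunpubir.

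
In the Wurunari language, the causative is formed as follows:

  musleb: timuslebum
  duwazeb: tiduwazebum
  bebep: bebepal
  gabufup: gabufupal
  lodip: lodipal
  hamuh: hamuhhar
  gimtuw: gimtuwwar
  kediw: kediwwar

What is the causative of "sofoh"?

musleb and bebep both have last vowel 'e' yet inflect differently (timuslebum, bebepal), so the last vowel is not what conditions the rule; the final letter is.
"sofoh" ends in -h. The one such stem in the data (hamuh → hamuhhar) doubles the final consonant and adds -ar (as do gimtuw, kediw), so the same rule applies.
The other patterns: stems ending in -b add ti- … -um around the stem; stems ending in -p add -al.
So sofoh → sofohhar.

sofohhar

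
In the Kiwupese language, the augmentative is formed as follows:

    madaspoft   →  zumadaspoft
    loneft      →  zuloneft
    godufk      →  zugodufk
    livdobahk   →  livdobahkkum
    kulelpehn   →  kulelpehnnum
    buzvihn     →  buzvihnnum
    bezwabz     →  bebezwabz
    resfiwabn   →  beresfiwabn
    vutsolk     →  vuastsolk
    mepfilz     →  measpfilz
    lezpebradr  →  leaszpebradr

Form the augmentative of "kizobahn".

godufk and livdobahk both end in -k yet inflect differently (zugodufk, livdobahkkum), so the final letter is not what conditions the rule; the second-to-last letter is.
"kizobahn" has second-to-last letter 'h'. The stems whose second-to-last letter is 'h' (livdobahk → livdobahkkum, kulelpehn → kulelpehnnum, buzvihn → buzvihnnum) double the final consonant and add -um.
The other patterns: stems whose second-to-last letter is 'f' add the prefix zu-; stems whose second-to-last letter is 'b' add the prefix be-; stems whose second-to-last letter is 'd' or 'l' insert -as- after the first vowel.
So kizobahn → kizobahnnum.

kizobahnnum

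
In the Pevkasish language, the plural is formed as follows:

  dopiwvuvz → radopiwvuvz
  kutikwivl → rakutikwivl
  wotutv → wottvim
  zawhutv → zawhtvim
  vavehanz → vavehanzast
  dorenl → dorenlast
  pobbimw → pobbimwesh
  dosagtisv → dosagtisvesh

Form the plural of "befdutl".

befdtlim

dopiwvuvz and vavehanz both end in -z yet inflect differently (radopiwvuvz, vavehanzast), so the final letter is not what conditions the rule; the second-to-last letter is.
"befdutl" has second-to-last letter 't'. The stems whose second-to-last letter is 't' (wotutv → wottvim, zawhutv → zawhtvim) delete the last vowel and add -im.
The other patterns: stems whose second-to-last letter is 'v' add the prefix ra-; stems whose second-to-last letter is 'n' add -ast; stems whose second-to-last letter is 'm' or 's' add -esh.
So befdutl → befdtlim.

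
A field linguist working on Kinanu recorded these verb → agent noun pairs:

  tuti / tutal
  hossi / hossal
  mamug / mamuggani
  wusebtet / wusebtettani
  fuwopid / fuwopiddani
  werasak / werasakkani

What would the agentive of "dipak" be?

dipakkani

"dipak" ends in a consonant. The stems ending in a consonant (mamug → mamuggani, wusebtet → wusebtettani, fuwopid → fuwopiddani) double the final consonant and add -ani.
So dipak → dipakkani.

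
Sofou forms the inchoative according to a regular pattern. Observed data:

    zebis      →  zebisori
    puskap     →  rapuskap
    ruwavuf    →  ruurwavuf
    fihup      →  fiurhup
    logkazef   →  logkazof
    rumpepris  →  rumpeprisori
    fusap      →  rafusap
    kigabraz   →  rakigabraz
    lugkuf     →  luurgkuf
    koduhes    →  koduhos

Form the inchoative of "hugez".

hugoz

puskap and fihup both end in -p yet inflect differently (rapuskap, fiurhup), so the final letter is not what conditions the rule; the last vowel is.
"hugez" has last vowel 'e'. The stems whose last vowel is 'e' (logkazef → logkazof, koduhes → koduhos) change the last vowel to 'o'.
The other patterns: stems whose last vowel is 'a' add the prefix ra-; stems whose last vowel is 'u' insert -ur- after the first vowel; stems whose last vowel is 'i' add -ori.
So hugez → hugoz.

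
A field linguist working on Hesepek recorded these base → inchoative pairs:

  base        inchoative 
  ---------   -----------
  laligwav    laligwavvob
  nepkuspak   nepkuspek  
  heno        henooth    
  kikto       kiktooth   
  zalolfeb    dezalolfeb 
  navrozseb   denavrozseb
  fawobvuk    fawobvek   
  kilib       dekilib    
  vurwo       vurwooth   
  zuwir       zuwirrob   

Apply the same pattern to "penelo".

penelooth

"penelo" ends in -o. The stems ending in -o (kikto → kiktooth, heno → henooth, vurwo → vurwooth) add -oth.
The other patterns: stems ending in -b add the prefix de-; stems ending in -k change the last vowel to 'e'; stems ending in -r or -v double the final consonant and add -ob.
So penelo → penelooth.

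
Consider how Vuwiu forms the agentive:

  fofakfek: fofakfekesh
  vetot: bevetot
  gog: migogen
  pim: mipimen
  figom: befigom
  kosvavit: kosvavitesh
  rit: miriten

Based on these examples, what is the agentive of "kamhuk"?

pim and figom both end in -m yet inflect differently (mipimen, befigom), so the final letter is not what conditions the rule; the number of vowels is.
"kamhuk" has 2 vowels. The stems with 2 vowels (figom → befigom, vetot → bevetot) add the prefix be-.
So kamhuk → bekamhuk.

bekamhuk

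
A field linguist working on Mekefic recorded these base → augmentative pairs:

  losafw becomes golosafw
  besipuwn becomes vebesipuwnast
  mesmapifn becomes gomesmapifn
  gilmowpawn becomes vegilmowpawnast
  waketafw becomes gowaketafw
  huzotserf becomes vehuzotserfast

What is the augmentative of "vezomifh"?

"vezomifh" has second-to-last letter 'f'. The stems whose second-to-last letter is 'f' (losafw → golosafw, waketafw → gowaketafw, mesmapifn → gomesmapifn) add the prefix go-.
The other pattern: stems whose second-to-last letter is 'r' or 'w' add ve- … -ast around the stem.
So vezomifh → govezomifh.

govezomifh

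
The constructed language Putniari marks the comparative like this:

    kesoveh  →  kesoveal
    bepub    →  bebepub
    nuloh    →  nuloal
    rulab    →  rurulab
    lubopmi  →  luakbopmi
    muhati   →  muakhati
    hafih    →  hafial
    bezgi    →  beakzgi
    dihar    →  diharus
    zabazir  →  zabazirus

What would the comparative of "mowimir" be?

mowimirus

lubopmi and hafih both have last vowel 'i' yet inflect differently (luakbopmi, hafial), so the last vowel is not what conditions the rule; the final letter is.
"mowimir" ends in -r. The stems ending in -r (dihar → diharus, zabazir → zabazirus) add -us.
So mowimir → mowimirus.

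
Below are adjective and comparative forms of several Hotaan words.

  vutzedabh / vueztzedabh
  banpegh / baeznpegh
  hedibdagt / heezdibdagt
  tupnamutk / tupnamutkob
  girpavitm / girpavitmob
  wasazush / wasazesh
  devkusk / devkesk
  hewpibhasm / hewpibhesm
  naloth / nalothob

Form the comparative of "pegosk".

pegesk

devkusk and tupnamutk both end in -k yet inflect differently (devkesk, tupnamutkob), so the final letter is not what conditions the rule; the second-to-last letter is.
"pegosk" has second-to-last letter 's'. The stems whose second-to-last letter is 's' (hewpibhasm → hewpibhesm, devkusk → devkesk, wasazush → wasazesh) change the last vowel to 'e'.
The other patterns: stems whose second-to-last letter is 't' add -ob; stems whose second-to-last letter is 'b' or 'g' insert -ez- after the first vowel.
So pegosk → pegesk.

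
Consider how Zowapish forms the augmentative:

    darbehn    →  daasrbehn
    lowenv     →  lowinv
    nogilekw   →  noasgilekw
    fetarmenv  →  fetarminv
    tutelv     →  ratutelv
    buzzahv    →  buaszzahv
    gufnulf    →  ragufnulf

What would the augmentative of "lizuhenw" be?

lizuhinw

lowenv and tutelv both end in -v yet inflect differently (lowinv, ratutelv), so the final letter is not what conditions the rule; the second-to-last letter is.
"lizuhenw" has second-to-last letter 'n'. The stems whose second-to-last letter is 'n' (lowenv → lowinv, fetarmenv → fetarminv) change the last vowel to 'i'.
The other patterns: stems whose second-to-last letter is 'l' add the prefix ra-; stems whose second-to-last letter is 'h' or 'k' insert -as- after the first vowel.
So lizuhenw → lizuhinw.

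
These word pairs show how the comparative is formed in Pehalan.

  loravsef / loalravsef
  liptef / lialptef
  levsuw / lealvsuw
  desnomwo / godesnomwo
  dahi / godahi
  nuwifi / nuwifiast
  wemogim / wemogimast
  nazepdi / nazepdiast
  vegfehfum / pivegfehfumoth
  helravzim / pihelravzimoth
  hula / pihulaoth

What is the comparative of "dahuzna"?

dahi and nuwifi both end in -i yet inflect differently (godahi, nuwifiast), so the final letter is not what conditions the rule; the first letter is.
"dahuzna" begins with d-. The stems beginning with d- (desnomwo → godesnomwo, dahi → godahi) add the prefix go-.
So dahuzna → godahuzna.

godahuzna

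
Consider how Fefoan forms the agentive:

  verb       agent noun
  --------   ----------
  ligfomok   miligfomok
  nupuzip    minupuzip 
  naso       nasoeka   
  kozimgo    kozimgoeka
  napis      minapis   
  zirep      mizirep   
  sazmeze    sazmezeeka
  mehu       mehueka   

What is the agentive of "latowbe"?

"latowbe" ends in a vowel. The stems ending in a vowel (sazmeze → sazmezeeka, naso → nasoeka, kozimgo → kozimgoeka) add -eka.
The other pattern: stems ending in a consonant add the prefix mi-.
So latowbe → latowbeeka.

latowbeeka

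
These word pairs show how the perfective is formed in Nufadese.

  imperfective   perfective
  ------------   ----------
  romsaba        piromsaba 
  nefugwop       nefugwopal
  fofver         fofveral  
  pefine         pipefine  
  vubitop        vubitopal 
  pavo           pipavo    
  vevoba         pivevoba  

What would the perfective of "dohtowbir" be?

"dohtowbir" ends in a consonant. The stems ending in a consonant (nefugwop → nefugwopal, fofver → fofveral, vubitop → vubitopal) add -al.
So dohtowbir → dohtowbiral.

dohtowbiral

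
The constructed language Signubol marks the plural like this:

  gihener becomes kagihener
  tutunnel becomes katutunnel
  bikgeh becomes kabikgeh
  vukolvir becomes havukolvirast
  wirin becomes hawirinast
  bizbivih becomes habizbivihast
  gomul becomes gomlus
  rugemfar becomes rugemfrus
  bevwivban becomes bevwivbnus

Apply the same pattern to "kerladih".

hakerladihast

"kerladih" has last vowel 'i'. The stems whose last vowel is 'i' (vukolvir → havukolvirast, wirin → hawirinast, bizbivih → habizbivihast) add ha- … -ast around the stem.
So kerladih → hakerladihast.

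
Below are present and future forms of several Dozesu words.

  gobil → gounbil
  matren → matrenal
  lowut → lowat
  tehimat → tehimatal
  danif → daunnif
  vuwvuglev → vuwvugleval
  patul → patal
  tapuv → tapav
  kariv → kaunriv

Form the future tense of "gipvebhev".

"gipvebhev" has last vowel 'e'. The stems whose last vowel is 'e' (vuwvuglev → vuwvugleval, matren → matrenal) add -al.
The other patterns: stems whose last vowel is 'i' insert -un- after the first vowel; stems whose last vowel is 'u' change the last vowel to 'a'.
So gipvebhev → gipvebheval.

gipvebheval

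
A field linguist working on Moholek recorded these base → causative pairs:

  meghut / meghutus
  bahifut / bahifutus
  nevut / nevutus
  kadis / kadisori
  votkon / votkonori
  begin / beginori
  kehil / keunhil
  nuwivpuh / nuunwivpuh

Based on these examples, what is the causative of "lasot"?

lasotus

kadis and kehil both have last vowel 'i' yet inflect differently (kadisori, keunhil), so the last vowel is not what conditions the rule; the final letter is.
"lasot" ends in -t. The stems ending in -t (meghut → meghutus, bahifut → bahifutus, nevut → nevutus) add -us.
So lasot → lasotus.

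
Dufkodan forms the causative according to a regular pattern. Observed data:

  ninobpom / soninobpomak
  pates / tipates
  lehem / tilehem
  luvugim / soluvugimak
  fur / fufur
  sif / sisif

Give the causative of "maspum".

"maspum" has 2 vowels. The stems with 2 vowels (pates → tipates, lehem → tilehem) add the prefix ti-.
So maspum → timaspum.

timaspum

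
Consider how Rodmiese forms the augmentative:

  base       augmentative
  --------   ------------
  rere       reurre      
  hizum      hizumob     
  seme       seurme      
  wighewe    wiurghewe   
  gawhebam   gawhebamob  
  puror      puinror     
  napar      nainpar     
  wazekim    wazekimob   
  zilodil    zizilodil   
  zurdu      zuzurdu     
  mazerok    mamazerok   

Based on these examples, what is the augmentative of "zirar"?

gawhebam and napar both have last vowel 'a' yet inflect differently (gawhebamob, nainpar), so the last vowel is not what conditions the rule; the final letter is.
"zirar" ends in -r. The stems ending in -r (puror → puinror, napar → nainpar) insert -in- after the first vowel.
So zirar → ziinrar.

ziinrar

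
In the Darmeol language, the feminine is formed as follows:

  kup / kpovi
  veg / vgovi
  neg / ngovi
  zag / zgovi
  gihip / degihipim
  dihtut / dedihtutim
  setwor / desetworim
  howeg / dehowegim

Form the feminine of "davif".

kup and gihip both end in -p yet inflect differently (kpovi, degihipim), so the final letter is not what conditions the rule; the number of vowels is.
"davif" has 2 vowels. The stems with 2 vowels (gihip → degihipim, dihtut → dedihtutim, setwor → desetworim) add de- … -im around the stem.
So davif → dedavifim.

dedavifim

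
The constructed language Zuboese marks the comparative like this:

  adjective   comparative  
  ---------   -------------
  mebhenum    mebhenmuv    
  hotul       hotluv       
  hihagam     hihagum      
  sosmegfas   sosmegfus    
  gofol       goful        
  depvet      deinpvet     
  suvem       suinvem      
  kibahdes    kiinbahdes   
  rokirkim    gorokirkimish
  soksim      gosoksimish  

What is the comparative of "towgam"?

mebhenum and hihagam both end in -m yet inflect differently (mebhenmuv, hihagum), so the final letter is not what conditions the rule; the last vowel is.
"towgam" has last vowel 'a'. The stems whose last vowel is 'a' (hihagam → hihagum, sosmegfas → sosmegfus) change the last vowel to 'u'.
The other patterns: stems whose last vowel is 'u' delete the last vowel and add -uv; stems whose last vowel is 'e' insert -in- after the first vowel; stems whose last vowel is 'i' add go- … -ish around the stem.
So towgam → towgum.

towgum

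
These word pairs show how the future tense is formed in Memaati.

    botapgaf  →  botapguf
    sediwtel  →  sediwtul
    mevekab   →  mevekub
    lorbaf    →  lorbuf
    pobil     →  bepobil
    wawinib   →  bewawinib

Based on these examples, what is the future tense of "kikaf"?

"kikaf" has last vowel 'a'. The stems whose last vowel is 'a' (botapgaf → botapguf, mevekab → mevekub, lorbaf → lorbuf) change the last vowel to 'u'.
So kikaf → kikuf.

kikuf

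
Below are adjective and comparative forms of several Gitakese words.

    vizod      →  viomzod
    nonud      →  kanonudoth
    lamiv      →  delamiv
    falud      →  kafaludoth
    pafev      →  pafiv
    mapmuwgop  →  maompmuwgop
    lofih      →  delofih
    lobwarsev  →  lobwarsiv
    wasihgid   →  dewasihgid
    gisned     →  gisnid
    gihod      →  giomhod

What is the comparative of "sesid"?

desesid

"sesid" has last vowel 'i'. The stems whose last vowel is 'i' (lofih → delofih, wasihgid → dewasihgid, lamiv → delamiv) add the prefix de-.
The other patterns: stems whose last vowel is 'e' change the last vowel to 'i'; stems whose last vowel is 'u' add ka- … -oth around the stem; stems whose last vowel is 'o' insert -om- after the first vowel.
So sesid → desesid.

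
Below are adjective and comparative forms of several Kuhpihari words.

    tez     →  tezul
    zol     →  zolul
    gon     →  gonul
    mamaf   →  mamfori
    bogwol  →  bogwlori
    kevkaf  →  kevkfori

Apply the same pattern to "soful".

zol and bogwol both end in -l yet inflect differently (zolul, bogwlori), so the final letter is not what conditions the rule; the number of vowels is.
"soful" has 2 vowels. The stems with 2 vowels (mamaf → mamfori, bogwol → bogwlori, kevkaf → kevkfori) delete the last vowel and add -ori.
So soful → soflori.

soflori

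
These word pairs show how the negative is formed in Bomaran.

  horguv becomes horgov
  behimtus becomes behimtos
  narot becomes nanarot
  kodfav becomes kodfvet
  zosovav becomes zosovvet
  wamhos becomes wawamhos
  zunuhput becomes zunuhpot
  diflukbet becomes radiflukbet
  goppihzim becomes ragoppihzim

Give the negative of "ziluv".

narot and diflukbet both end in -t yet inflect differently (nanarot, radiflukbet), so the final letter is not what conditions the rule; the last vowel is.
"ziluv" has last vowel 'u'. The stems whose last vowel is 'u' (horguv → horgov, behimtus → behimtos, zunuhput → zunuhpot) change the last vowel to 'o'.
So ziluv → zilov.

zilov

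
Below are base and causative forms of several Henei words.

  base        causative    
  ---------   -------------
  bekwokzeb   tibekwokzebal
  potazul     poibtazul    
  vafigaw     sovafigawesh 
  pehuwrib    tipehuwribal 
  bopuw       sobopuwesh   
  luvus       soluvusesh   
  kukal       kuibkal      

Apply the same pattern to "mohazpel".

moibhazpel

"mohazpel" ends in -l. The stems ending in -l (potazul → poibtazul, kukal → kuibkal) insert -ib- after the first vowel.
So mohazpel → moibhazpel.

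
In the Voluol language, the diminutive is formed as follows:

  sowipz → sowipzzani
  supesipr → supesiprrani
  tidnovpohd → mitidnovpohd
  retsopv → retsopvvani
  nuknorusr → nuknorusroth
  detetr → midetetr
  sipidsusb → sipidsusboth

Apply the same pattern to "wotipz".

wotipzzani

nuknorusr and supesipr both end in -r yet inflect differently (nuknorusroth, supesiprrani), so the final letter is not what conditions the rule; the second-to-last letter is.
"wotipz" has second-to-last letter 'p'. The stems whose second-to-last letter is 'p' (sowipz → sowipzzani, supesipr → supesiprrani, retsopv → retsopvvani) double the final consonant and add -ani.
The other patterns: stems whose second-to-last letter is 's' add -oth; stems whose second-to-last letter is 'h' or 't' add the prefix mi-.
So wotipz → wotipzzani.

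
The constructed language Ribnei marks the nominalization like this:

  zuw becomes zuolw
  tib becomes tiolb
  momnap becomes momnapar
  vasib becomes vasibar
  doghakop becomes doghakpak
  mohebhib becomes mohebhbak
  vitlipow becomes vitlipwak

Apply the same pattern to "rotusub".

tib and vasib both end in -b yet inflect differently (tiolb, vasibar), so the final letter is not what conditions the rule; the number of vowels is.
"rotusub" has 3 vowels. The stems with 3 vowels (doghakop → doghakpak, mohebhib → mohebhbak, vitlipow → vitlipwak) delete the last vowel and add -ak.
The other patterns: stems with 1 vowel insert -ol- after the first vowel; stems with 2 vowels add -ar.
So rotusub → rotusbak.

rotusbak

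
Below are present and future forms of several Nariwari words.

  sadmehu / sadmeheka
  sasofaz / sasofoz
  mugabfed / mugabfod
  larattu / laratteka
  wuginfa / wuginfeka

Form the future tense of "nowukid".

sasofaz and wuginfa both have last vowel 'a' yet inflect differently (sasofoz, wuginfeka), so the last vowel is not what conditions the rule; whether the stem ends in a vowel or a consonant is.
"nowukid" ends in a consonant. The stems ending in a consonant (sasofaz → sasofoz, mugabfed → mugabfod) change the last vowel to 'o'.
So nowukid → nowukod.

nowukod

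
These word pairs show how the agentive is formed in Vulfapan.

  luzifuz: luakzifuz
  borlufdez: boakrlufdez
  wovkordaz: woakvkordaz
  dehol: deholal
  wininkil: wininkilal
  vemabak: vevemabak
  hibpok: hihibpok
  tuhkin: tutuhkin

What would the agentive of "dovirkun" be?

dodovirkun

wovkordaz and vemabak both have last vowel 'a' yet inflect differently (woakvkordaz, vevemabak), so the last vowel is not what conditions the rule; the final letter is.
"dovirkun" ends in -n. The one such stem in the data (tuhkin → tutuhkin) repeats the first consonant+vowel as a prefix (as do vemabak, hibpok), so the same rule applies.
So dovirkun → dodovirkun.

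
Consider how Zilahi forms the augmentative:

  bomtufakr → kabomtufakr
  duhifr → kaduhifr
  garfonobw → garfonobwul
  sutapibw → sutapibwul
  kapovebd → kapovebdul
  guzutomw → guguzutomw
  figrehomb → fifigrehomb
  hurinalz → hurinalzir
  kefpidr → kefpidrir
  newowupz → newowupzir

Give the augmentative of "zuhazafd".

garfonobw and guzutomw both end in -w yet inflect differently (garfonobwul, guguzutomw), so the final letter is not what conditions the rule; the second-to-last letter is.
"zuhazafd" has second-to-last letter 'f'. The one such stem in the data (duhifr → kaduhifr) adds the prefix ka-, so the same rule applies.
So zuhazafd → kazuhazafd.

kazuhazafd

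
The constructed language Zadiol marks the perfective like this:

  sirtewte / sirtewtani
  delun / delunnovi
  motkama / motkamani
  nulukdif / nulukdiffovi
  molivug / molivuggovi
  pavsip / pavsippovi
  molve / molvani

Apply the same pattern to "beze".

bezani

"beze" ends in a vowel. The stems ending in a vowel (molve → molvani, sirtewte → sirtewtani, motkama → motkamani) drop the final letter and add -ani.
So beze → bezani.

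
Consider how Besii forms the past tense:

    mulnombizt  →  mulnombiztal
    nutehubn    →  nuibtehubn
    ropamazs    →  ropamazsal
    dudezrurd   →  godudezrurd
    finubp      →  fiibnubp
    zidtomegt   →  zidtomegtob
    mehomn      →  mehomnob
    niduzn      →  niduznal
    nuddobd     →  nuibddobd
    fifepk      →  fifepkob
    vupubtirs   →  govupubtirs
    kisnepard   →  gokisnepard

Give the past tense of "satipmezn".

nutehubn and niduzn both end in -n yet inflect differently (nuibtehubn, niduznal), so the final letter is not what conditions the rule; the second-to-last letter is.
"satipmezn" has second-to-last letter 'z'. The stems whose second-to-last letter is 'z' (niduzn → niduznal, ropamazs → ropamazsal, mulnombizt → mulnombiztal) add -al.
So satipmezn → satipmeznal.

satipmeznal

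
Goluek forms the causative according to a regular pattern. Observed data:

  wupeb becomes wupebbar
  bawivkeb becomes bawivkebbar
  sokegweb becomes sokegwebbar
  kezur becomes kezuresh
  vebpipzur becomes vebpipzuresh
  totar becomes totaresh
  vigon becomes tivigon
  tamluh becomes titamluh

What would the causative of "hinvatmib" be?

"hinvatmib" ends in -b. The stems ending in -b (wupeb → wupebbar, bawivkeb → bawivkebbar, sokegweb → sokegwebbar) double the final consonant and add -ar.
The other patterns: stems ending in -r add -esh; stems ending in -h or -n add the prefix ti-.
So hinvatmib → hinvatmibbar.

hinvatmibbar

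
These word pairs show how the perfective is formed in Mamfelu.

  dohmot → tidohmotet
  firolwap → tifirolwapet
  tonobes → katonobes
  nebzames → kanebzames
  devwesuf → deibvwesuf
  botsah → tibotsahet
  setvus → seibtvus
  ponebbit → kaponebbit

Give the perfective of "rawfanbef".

karawfanbef

setvus and nebzames both end in -s yet inflect differently (seibtvus, kanebzames), so the final letter is not what conditions the rule; the last vowel is.
"rawfanbef" has last vowel 'e'. The stems whose last vowel is 'e' (nebzames → kanebzames, tonobes → katonobes) add the prefix ka-.
So rawfanbef → karawfanbef.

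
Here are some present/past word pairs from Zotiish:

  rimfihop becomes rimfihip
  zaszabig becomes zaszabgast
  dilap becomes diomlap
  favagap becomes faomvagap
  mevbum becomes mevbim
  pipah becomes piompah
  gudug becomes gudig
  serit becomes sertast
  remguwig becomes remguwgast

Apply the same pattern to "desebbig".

favagap and rimfihop both end in -p yet inflect differently (faomvagap, rimfihip), so the final letter is not what conditions the rule; the last vowel is.
"desebbig" has last vowel 'i'. The stems whose last vowel is 'i' (serit → sertast, remguwig → remguwgast, zaszabig → zaszabgast) delete the last vowel and add -ast.
So desebbig → desebbgast.

desebbgast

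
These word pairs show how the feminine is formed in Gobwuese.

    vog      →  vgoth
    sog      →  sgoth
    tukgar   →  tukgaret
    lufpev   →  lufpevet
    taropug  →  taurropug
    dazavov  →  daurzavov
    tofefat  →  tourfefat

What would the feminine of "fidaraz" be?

fiurdaraz

vog and taropug both end in -g yet inflect differently (vgoth, taurropug), so the final letter is not what conditions the rule; the number of vowels is.
"fidaraz" has 3 vowels. The stems with 3 vowels (taropug → taurropug, dazavov → daurzavov, tofefat → tourfefat) insert -ur- after the first vowel.
So fidaraz → fiurdaraz.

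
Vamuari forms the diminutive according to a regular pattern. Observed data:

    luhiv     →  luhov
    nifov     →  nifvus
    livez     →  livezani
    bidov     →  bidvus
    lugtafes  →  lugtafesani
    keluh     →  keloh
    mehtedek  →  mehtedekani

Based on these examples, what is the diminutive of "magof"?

magfus

bidov and luhiv both end in -v yet inflect differently (bidvus, luhov), so the final letter is not what conditions the rule; the last vowel is.
"magof" has last vowel 'o'. The stems whose last vowel is 'o' (bidov → bidvus, nifov → nifvus) delete the last vowel and add -us.
So magof → magfus.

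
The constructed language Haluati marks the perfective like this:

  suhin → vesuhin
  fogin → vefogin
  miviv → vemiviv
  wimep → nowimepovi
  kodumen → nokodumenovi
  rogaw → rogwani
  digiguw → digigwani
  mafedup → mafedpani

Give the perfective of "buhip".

vebuhip

suhin and kodumen both end in -n yet inflect differently (vesuhin, nokodumenovi), so the final letter is not what conditions the rule; the last vowel is.
"buhip" has last vowel 'i'. The stems whose last vowel is 'i' (suhin → vesuhin, fogin → vefogin, miviv → vemiviv) add the prefix ve-.
The other patterns: stems whose last vowel is 'e' add no- … -ovi around the stem; stems whose last vowel is 'a' or 'u' delete the last vowel and add -ani.
So buhip → vebuhip.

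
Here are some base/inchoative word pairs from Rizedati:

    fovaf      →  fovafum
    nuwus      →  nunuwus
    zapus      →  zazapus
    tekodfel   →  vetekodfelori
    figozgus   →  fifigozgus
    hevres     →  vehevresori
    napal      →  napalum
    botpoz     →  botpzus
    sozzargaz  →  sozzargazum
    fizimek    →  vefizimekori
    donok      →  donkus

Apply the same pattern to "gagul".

"gagul" has last vowel 'u'. The stems whose last vowel is 'u' (figozgus → fifigozgus, zapus → zazapus, nuwus → nunuwus) repeat the first consonant+vowel as a prefix.
The other patterns: stems whose last vowel is 'o' delete the last vowel and add -us; stems whose last vowel is 'e' add ve- … -ori around the stem; stems whose last vowel is 'a' add -um.
So gagul → gagagul.

gagagul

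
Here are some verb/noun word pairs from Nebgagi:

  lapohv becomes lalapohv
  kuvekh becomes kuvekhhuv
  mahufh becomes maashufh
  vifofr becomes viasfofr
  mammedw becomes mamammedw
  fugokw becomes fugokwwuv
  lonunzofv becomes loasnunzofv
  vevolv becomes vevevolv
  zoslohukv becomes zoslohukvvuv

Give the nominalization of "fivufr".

fiasvufr

lonunzofv and zoslohukv both end in -v yet inflect differently (loasnunzofv, zoslohukvvuv), so the final letter is not what conditions the rule; the second-to-last letter is.
"fivufr" has second-to-last letter 'f'. The stems whose second-to-last letter is 'f' (lonunzofv → loasnunzofv, mahufh → maashufh, vifofr → viasfofr) insert -as- after the first vowel.
The other patterns: stems whose second-to-last letter is 'k' double the final consonant and add -uv; stems whose second-to-last letter is 'd', 'h' or 'l' repeat the first consonant+vowel as a prefix.
So fivufr → fiasvufr.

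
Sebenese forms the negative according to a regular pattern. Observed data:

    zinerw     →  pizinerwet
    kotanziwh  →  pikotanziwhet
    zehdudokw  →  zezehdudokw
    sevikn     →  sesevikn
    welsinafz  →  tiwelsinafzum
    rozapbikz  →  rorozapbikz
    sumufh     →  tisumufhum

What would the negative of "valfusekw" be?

"valfusekw" has second-to-last letter 'k'. The stems whose second-to-last letter is 'k' (rozapbikz → rorozapbikz, zehdudokw → zezehdudokw, sevikn → sesevikn) repeat the first consonant+vowel as a prefix.
So valfusekw → vavalfusekw.

vavalfusekw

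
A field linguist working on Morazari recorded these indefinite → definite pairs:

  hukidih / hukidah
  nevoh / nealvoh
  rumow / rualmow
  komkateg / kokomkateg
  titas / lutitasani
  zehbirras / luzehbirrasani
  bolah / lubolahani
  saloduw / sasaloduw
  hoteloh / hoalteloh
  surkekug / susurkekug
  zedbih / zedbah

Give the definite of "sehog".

hukidih and bolah both end in -h yet inflect differently (hukidah, lubolahani), so the final letter is not what conditions the rule; the last vowel is.
"sehog" has last vowel 'o'. The stems whose last vowel is 'o' (hoteloh → hoalteloh, nevoh → nealvoh, rumow → rualmow) insert -al- after the first vowel.
The other patterns: stems whose last vowel is 'i' change the last vowel to 'a'; stems whose last vowel is 'a' add lu- … -ani around the stem; stems whose last vowel is 'e' or 'u' repeat the first consonant+vowel as a prefix.
So sehog → sealhog.

sealhog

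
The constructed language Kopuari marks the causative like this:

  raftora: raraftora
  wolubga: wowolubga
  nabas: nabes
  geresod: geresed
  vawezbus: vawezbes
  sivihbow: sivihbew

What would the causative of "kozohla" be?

raftora and nabas both have last vowel 'a' yet inflect differently (raraftora, nabes), so the last vowel is not what conditions the rule; whether the stem ends in a vowel or a consonant is.
"kozohla" ends in a vowel. The stems ending in a vowel (raftora → raraftora, wolubga → wowolubga) repeat the first consonant+vowel as a prefix.
The other pattern: stems ending in a consonant change the last vowel to 'e'.
So kozohla → kokozohla.

kokozohla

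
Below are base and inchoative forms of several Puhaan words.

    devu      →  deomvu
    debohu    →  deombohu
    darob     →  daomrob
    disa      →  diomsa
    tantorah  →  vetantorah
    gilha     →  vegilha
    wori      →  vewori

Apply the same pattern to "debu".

deombu

disa and gilha both end in -a yet inflect differently (diomsa, vegilha), so the final letter is not what conditions the rule; the first letter is.
"debu" begins with d-. The stems beginning with d- (devu → deomvu, debohu → deombohu, darob → daomrob) insert -om- after the first vowel.
So debu → deombu.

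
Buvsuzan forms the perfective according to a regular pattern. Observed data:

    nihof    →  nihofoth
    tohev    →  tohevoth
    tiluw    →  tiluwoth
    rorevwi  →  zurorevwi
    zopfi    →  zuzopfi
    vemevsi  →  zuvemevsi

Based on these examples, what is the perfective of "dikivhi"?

"dikivhi" ends in a vowel. The stems ending in a vowel (rorevwi → zurorevwi, zopfi → zuzopfi, vemevsi → zuvemevsi) add the prefix zu-.
So dikivhi → zudikivhi.

zudikivhi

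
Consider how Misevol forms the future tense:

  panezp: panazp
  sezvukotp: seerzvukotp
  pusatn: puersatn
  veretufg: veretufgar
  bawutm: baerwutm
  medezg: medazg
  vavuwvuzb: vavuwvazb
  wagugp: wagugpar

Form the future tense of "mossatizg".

sezvukotp and panezp both end in -p yet inflect differently (seerzvukotp, panazp), so the final letter is not what conditions the rule; the second-to-last letter is.
"mossatizg" has second-to-last letter 'z'. The stems whose second-to-last letter is 'z' (panezp → panazp, vavuwvuzb → vavuwvazb, medezg → medazg) change the last vowel to 'a'.
So mossatizg → mossatazg.

mossatazg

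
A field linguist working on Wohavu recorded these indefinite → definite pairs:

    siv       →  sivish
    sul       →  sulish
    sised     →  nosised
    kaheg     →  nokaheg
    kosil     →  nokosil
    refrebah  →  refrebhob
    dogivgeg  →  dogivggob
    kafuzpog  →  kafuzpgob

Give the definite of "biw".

sul and kosil both end in -l yet inflect differently (sulish, nokosil), so the final letter is not what conditions the rule; the number of vowels is.
"biw" has 1 vowel. The stems with 1 vowel (siv → sivish, sul → sulish) add -ish.
The other patterns: stems with 2 vowels add the prefix no-; stems with 3 vowels delete the last vowel and add -ob.
So biw → biwish.

biwish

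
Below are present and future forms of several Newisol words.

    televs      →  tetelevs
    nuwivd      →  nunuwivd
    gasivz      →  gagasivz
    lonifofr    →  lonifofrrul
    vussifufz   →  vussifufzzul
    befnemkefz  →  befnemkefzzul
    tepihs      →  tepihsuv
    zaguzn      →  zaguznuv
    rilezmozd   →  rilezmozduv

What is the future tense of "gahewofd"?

gasivz and vussifufz both end in -z yet inflect differently (gagasivz, vussifufzzul), so the final letter is not what conditions the rule; the second-to-last letter is.
"gahewofd" has second-to-last letter 'f'. The stems whose second-to-last letter is 'f' (lonifofr → lonifofrrul, vussifufz → vussifufzzul, befnemkefz → befnemkefzzul) double the final consonant and add -ul.
The other patterns: stems whose second-to-last letter is 'v' repeat the first consonant+vowel as a prefix; stems whose second-to-last letter is 'h' or 'z' add -uv.
So gahewofd → gahewofddul.

gahewofddul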